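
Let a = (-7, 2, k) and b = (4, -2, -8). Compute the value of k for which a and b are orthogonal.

a · b = (-7)·4 + 2·(-2) + k·(-8) = -32 - 8k
Set equal to 0: -8k = 32, so k = -4.

-4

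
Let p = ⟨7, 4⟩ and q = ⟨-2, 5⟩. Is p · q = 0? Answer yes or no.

no

p · q = 7·(-2) + 4·5 = -14 + 20 = 6
Nonzero, so the vectors are not orthogonal.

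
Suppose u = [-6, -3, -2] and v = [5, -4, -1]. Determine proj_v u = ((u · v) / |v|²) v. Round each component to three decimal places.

u · v = (-6)·5 + (-3)·(-4) + (-2)·(-1) = -30 + 12 + 2 = -16
|v|² = 25 + 16 + 1 = 42
proj_v u = (-16/42) · (5, -4, -1) ≈ (-1.905, 1.524, 0.381)

(-1.905, 1.524, 0.381)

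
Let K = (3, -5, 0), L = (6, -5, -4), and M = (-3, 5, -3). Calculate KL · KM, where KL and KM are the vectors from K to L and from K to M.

-6

KL = L − K = (3, 0, -4)
KM = M − K = (-6, 10, -3)
KL · KM = 3·(-6) + 0·10 + (-4)·(-3) = -18 + 0 + 12 = -6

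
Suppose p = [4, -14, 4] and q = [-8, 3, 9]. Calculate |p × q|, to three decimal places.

183.488

i: (-14)·9 - 4·3 = -126 - 12 = -138
j: 4·(-8) - 4·9 = -32 - 36 = -68
k: 4·3 - (-14)·(-8) = 12 - 112 = -100
p × q = (-138, -68, -100)
|p × q| = √((-138)² + (-68)² + (-100)²) = √33668 ≈ 183.4884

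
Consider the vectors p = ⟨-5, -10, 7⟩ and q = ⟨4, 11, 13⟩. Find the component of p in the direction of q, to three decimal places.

p · q = (-5)·4 + (-10)·11 + 7·13 = -20 - 110 + 91 = -39
|q| = √(16 + 121 + 169) = √306 ≈ 17.4929
comp_q p = -39 / √306 ≈ -2.229

-2.229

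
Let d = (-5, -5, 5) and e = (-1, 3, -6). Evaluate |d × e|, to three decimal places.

i: (-5)·(-6) - 5·3 = 30 - 15 = 15
j: 5·(-1) - (-5)·(-6) = -5 - 30 = -35
k: (-5)·3 - (-5)·(-1) = -15 - 5 = -20
d × e = (15, -35, -20)
|d × e| = √(15² + (-35)² + (-20)²) = √1850 ≈ 43.0116

43.012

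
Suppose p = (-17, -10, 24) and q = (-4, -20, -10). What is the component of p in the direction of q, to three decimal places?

1.233

p · q = (-17)·(-4) + (-10)·(-20) + 24·(-10) = 68 + 200 - 240 = 28
|q| = √(16 + 400 + 100) = √516 ≈ 22.7156
comp_q p = 28 / √516 ≈ 1.233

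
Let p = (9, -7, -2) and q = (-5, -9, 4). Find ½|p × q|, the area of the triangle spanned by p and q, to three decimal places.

63.734

i: (-7)·4 - (-2)·(-9) = -28 - 18 = -46
j: (-2)·(-5) - 9·4 = 10 - 36 = -26
k: 9·(-9) - (-7)·(-5) = -81 - 35 = -116
p × q = (-46, -26, -116)
|p × q| = √((-46)² + (-26)² + (-116)²) = √16248 ≈ 127.4676
area = ½ · 127.4676 ≈ 63.734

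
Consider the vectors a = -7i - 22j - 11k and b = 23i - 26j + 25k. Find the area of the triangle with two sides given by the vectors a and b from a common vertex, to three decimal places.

542.753

i: (-22)·25 - (-11)·(-26) = -550 - 286 = -836
j: (-11)·23 - (-7)·25 = -253 - (-175) = -78
k: (-7)·(-26) - (-22)·23 = 182 - (-506) = 688
a × b = (-836, -78, 688)
|a × b| = √((-836)² + (-78)² + 688²) = √1178324 ≈ 1085.5063
area = ½ · 1085.5063 ≈ 542.753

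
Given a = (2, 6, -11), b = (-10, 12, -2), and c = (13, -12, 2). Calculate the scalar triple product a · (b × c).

b × c:
i: 12·2 - (-2)·(-12) = 24 - 24 = 0
j: (-2)·13 - (-10)·2 = -26 - (-20) = -6
k: (-10)·(-12) - 12·13 = 120 - 156 = -36
b × c = (0, -6, -36)
a · (b × c) = 2·0 + 6·(-6) + (-11)·(-36) = 0 - 36 + 396 = 360

360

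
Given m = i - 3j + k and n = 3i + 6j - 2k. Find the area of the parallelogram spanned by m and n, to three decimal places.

i: (-3)·(-2) - 1·6 = 6 - 6 = 0
j: 1·3 - 1·(-2) = 3 - (-2) = 5
k: 1·6 - (-3)·3 = 6 - (-9) = 15
m × n = (0, 5, 15)
|m × n| = √(0² + 5² + 15²) = √250 ≈ 15.8114

15.811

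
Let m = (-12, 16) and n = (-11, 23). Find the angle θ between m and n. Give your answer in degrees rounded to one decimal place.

m · n = (-12)·(-11) + 16·23 = 132 + 368 = 500
|m|² = 144 + 256 = 400,  |m| = √400 ≈ 20.000000
|n|² = 121 + 529 = 650,  |n| = √650 ≈ 25.495098
cos θ = 500 / (20.000000 · 25.495098) ≈ 0.98058
θ = arccos(0.98058) ≈ 11.3°

11.3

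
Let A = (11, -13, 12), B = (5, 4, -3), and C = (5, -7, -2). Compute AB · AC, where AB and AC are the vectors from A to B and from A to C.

348

AB = B − A = (-6, 17, -15)
AC = C − A = (-6, 6, -14)
AB · AC = (-6)·(-6) + 17·6 + (-15)·(-14) = 36 + 102 + 210 = 348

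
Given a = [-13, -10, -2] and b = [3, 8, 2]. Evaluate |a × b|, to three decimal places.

76.759

i: (-10)·2 - (-2)·8 = -20 - (-16) = -4
j: (-2)·3 - (-13)·2 = -6 - (-26) = 20
k: (-13)·8 - (-10)·3 = -104 - (-30) = -74
a × b = (-4, 20, -74)
|a × b| = √((-4)² + 20² + (-74)²) = √5892 ≈ 76.7594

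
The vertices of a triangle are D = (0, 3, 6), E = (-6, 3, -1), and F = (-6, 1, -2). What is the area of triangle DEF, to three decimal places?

9.695

DE = (-6, 0, -7),  DF = (-6, -2, -8)
i: 0·(-8) - (-7)·(-2) = 0 - 14 = -14
j: (-7)·(-6) - (-6)·(-8) = 42 - 48 = -6
k: (-6)·(-2) - 0·(-6) = 12 - 0 = 12
DE × DF = (-14, -6, 12)
|DE × DF| = √376 ≈ 19.3907
area = ½ · 19.3907 ≈ 9.695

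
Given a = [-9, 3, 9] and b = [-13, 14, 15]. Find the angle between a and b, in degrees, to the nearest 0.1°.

22.2

a · b = (-9)·(-13) + 3·14 + 9·15 = 117 + 42 + 135 = 294
|a|² = 81 + 9 + 81 = 171,  |a| = √171 ≈ 13.076697
|b|² = 169 + 196 + 225 = 590,  |b| = √590 ≈ 24.289916
cos θ = 294 / (13.076697 · 24.289916) ≈ 0.92560
θ = arccos(0.92560) ≈ 22.2°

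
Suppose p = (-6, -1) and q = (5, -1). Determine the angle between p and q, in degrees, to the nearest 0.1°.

p · q = (-6)·5 + (-1)·(-1) = -30 + 1 = -29
|p|² = 36 + 1 = 37,  |p| = √37 ≈ 6.082763
|q|² = 25 + 1 = 26,  |q| = √26 ≈ 5.099020
cos θ = -29 / (6.082763 · 5.099020) ≈ -0.93500
θ = arccos(-0.93500) ≈ 159.2°

159.2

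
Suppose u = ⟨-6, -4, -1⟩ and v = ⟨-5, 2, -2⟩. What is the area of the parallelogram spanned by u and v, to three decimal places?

i: (-4)·(-2) - (-1)·2 = 8 - (-2) = 10
j: (-1)·(-5) - (-6)·(-2) = 5 - 12 = -7
k: (-6)·2 - (-4)·(-5) = -12 - 20 = -32
u × v = (10, -7, -32)
|u × v| = √(10² + (-7)² + (-32)²) = √1173 ≈ 34.2491

34.249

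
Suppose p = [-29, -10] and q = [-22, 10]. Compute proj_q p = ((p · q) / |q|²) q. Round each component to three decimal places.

(-20.267, 9.212)

p · q = (-29)·(-22) + (-10)·10 = 638 - 100 = 538
|q|² = 484 + 100 = 584
proj_q p = (538/584) · (-22, 10) ≈ (-20.267, 9.212)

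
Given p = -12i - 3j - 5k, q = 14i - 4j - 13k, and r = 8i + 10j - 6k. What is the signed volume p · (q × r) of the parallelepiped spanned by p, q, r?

-2648

q × r:
i: (-4)·(-6) - (-13)·10 = 24 - (-130) = 154
j: (-13)·8 - 14·(-6) = -104 - (-84) = -20
k: 14·10 - (-4)·8 = 140 - (-32) = 172
q × r = (154, -20, 172)
p · (q × r) = (-12)·154 + (-3)·(-20) + (-5)·172 = -1848 + 60 - 860 = -2648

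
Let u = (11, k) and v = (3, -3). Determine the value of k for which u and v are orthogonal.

u · v = 11·3 + k·(-3) = 33 - 3k
Set equal to 0: -3k = -33, so k = 11.

11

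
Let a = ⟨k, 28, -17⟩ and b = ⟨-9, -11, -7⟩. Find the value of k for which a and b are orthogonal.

a · b = k·(-9) + 28·(-11) + (-17)·(-7) = -189 - 9k
Set equal to 0: -9k = 189, so k = -21.

-21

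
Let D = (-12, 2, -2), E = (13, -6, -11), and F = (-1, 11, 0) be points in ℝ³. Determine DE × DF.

(65, -149, 313)

DE = (25, -8, -9)
DF = (11, 9, 2)
i: (-8)·2 - (-9)·9 = -16 - (-81) = 65
j: (-9)·11 - 25·2 = -99 - 50 = -149
k: 25·9 - (-8)·11 = 225 - (-88) = 313
DE × DF = (65, -149, 313)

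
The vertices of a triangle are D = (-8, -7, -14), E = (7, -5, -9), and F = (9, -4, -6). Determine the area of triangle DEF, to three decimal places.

18.351

DE = (15, 2, 5),  DF = (17, 3, 8)
i: 2·8 - 5·3 = 16 - 15 = 1
j: 5·17 - 15·8 = 85 - 120 = -35
k: 15·3 - 2·17 = 45 - 34 = 11
DE × DF = (1, -35, 11)
|DE × DF| = √1347 ≈ 36.7015
area = ½ · 36.7015 ≈ 18.351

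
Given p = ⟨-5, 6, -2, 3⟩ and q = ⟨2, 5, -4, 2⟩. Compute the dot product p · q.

34

p · q = (-5)·2 + 6·5 + (-2)·(-4) + 3·2 = -10 + 30 + 8 + 6 = 34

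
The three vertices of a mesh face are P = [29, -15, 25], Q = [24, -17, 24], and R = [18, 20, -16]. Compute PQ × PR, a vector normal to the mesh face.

PQ = (-5, -2, -1)
PR = (-11, 35, -41)
i: (-2)·(-41) - (-1)·35 = 82 - (-35) = 117
j: (-1)·(-11) - (-5)·(-41) = 11 - 205 = -194
k: (-5)·35 - (-2)·(-11) = -175 - 22 = -197
PQ × PR = (117, -194, -197)

(117, -194, -197)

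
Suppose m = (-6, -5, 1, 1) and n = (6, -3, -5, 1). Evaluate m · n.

-25

m · n = (-6)·6 + (-5)·(-3) + 1·(-5) + 1·1 = -36 + 15 - 5 + 1 = -25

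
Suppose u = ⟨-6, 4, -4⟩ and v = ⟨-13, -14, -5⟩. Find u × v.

(-76, 22, 136)

i: 4·(-5) - (-4)·(-14) = -20 - 56 = -76
j: (-4)·(-13) - (-6)·(-5) = 52 - 30 = 22
k: (-6)·(-14) - 4·(-13) = 84 - (-52) = 136
u × v = (-76, 22, 136)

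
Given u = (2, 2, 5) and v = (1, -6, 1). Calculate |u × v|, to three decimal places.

i: 2·1 - 5·(-6) = 2 - (-30) = 32
j: 5·1 - 2·1 = 5 - 2 = 3
k: 2·(-6) - 2·1 = -12 - 2 = -14
u × v = (32, 3, -14)
|u × v| = √(32² + 3² + (-14)²) = √1229 ≈ 35.0571

35.057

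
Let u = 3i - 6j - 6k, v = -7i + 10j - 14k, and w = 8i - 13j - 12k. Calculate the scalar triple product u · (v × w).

v × w:
i: 10·(-12) - (-14)·(-13) = -120 - 182 = -302
j: (-14)·8 - (-7)·(-12) = -112 - 84 = -196
k: (-7)·(-13) - 10·8 = 91 - 80 = 11
v × w = (-302, -196, 11)
u · (v × w) = 3·(-302) + (-6)·(-196) + (-6)·11 = -906 + 1176 - 66 = 204

204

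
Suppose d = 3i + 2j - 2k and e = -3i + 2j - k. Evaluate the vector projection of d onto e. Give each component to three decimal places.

(0.643, -0.429, 0.214)

d · e = 3·(-3) + 2·2 + (-2)·(-1) = -9 + 4 + 2 = -3
|e|² = 9 + 4 + 1 = 14
proj_e d = (-3/14) · (-3, 2, -1) ≈ (0.643, -0.429, 0.214)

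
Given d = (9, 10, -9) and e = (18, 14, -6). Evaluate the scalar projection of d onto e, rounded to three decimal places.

15.098

d · e = 9·18 + 10·14 + (-9)·(-6) = 162 + 140 + 54 = 356
|e| = √(324 + 196 + 36) = √556 ≈ 23.5797
comp_e d = 356 / √556 ≈ 15.098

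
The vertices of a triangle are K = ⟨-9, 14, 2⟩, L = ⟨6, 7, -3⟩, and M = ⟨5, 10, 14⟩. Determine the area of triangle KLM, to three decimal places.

KL = (15, -7, -5),  KM = (14, -4, 12)
i: (-7)·12 - (-5)·(-4) = -84 - 20 = -104
j: (-5)·14 - 15·12 = -70 - 180 = -250
k: 15·(-4) - (-7)·14 = -60 - (-98) = 38
KL × KM = (-104, -250, 38)
|KL × KM| = √74760 ≈ 273.4227
area = ½ · 273.4227 ≈ 136.711

136.711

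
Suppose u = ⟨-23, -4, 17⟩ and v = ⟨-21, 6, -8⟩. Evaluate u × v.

(-70, -541, -222)

i: (-4)·(-8) - 17·6 = 32 - 102 = -70
j: 17·(-21) - (-23)·(-8) = -357 - 184 = -541
k: (-23)·6 - (-4)·(-21) = -138 - 84 = -222
u × v = (-70, -541, -222)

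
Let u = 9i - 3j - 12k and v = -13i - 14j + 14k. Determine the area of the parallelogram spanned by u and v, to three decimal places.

i: (-3)·14 - (-12)·(-14) = -42 - 168 = -210
j: (-12)·(-13) - 9·14 = 156 - 126 = 30
k: 9·(-14) - (-3)·(-13) = -126 - 39 = -165
u × v = (-210, 30, -165)
|u × v| = √((-210)² + 30² + (-165)²) = √72225 ≈ 268.7471

268.747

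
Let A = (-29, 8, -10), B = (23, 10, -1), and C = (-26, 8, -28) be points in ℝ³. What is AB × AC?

AB = (52, 2, 9)
AC = (3, 0, -18)
i: 2·(-18) - 9·0 = -36 - 0 = -36
j: 9·3 - 52·(-18) = 27 - (-936) = 963
k: 52·0 - 2·3 = 0 - 6 = -6
AB × AC = (-36, 963, -6)

(-36, 963, -6)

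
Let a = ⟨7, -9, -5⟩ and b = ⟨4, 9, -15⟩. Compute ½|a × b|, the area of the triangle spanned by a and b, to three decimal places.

i: (-9)·(-15) - (-5)·9 = 135 - (-45) = 180
j: (-5)·4 - 7·(-15) = -20 - (-105) = 85
k: 7·9 - (-9)·4 = 63 - (-36) = 99
a × b = (180, 85, 99)
|a × b| = √(180² + 85² + 99²) = √49426 ≈ 222.3196
area = ½ · 222.3196 ≈ 111.160

111.160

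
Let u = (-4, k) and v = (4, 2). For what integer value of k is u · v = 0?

u · v = (-4)·4 + k·2 = -16 + 2k
Set equal to 0: 2k = 16, so k = 8.

8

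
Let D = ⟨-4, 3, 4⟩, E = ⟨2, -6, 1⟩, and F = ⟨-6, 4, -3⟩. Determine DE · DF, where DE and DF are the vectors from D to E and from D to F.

DE = E − D = (6, -9, -3)
DF = F − D = (-2, 1, -7)
DE · DF = 6·(-2) + (-9)·1 + (-3)·(-7) = -12 - 9 + 21 = 0

0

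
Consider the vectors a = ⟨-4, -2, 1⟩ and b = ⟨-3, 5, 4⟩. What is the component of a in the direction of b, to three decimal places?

a · b = (-4)·(-3) + (-2)·5 + 1·4 = 12 - 10 + 4 = 6
|b| = √(9 + 25 + 16) = √50 ≈ 7.0711
comp_b a = 6 / √50 ≈ 0.849

0.849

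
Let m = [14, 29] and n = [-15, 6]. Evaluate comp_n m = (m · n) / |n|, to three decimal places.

-2.228

m · n = 14·(-15) + 29·6 = -210 + 174 = -36
|n| = √(225 + 36) = √261 ≈ 16.1555
comp_n m = -36 / √261 ≈ -2.228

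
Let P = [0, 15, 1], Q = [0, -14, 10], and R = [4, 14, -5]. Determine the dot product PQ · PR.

-25

PQ = Q − P = (0, -29, 9)
PR = R − P = (4, -1, -6)
PQ · PR = 0·4 + (-29)·(-1) + 9·(-6) = 0 + 29 - 54 = -25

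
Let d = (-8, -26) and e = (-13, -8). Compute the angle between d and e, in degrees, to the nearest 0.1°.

d · e = (-8)·(-13) + (-26)·(-8) = 104 + 208 = 312
|d|² = 64 + 676 = 740,  |d| = √740 ≈ 27.202941
|e|² = 169 + 64 = 233,  |e| = √233 ≈ 15.264338
cos θ = 312 / (27.202941 · 15.264338) ≈ 0.75138
θ = arccos(0.75138) ≈ 41.3°

41.3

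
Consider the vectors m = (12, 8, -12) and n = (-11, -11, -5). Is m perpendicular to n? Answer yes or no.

m · n = 12·(-11) + 8·(-11) + (-12)·(-5) = -132 - 88 + 60 = -160
Nonzero, so the vectors are not orthogonal.

no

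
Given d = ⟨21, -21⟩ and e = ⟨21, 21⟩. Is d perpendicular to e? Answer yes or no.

yes

d · e = 21·21 + (-21)·21 = 441 - 441 = 0
Zero, so the vectors are orthogonal.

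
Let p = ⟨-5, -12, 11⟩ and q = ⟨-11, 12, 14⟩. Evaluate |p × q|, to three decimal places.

i: (-12)·14 - 11·12 = -168 - 132 = -300
j: 11·(-11) - (-5)·14 = -121 - (-70) = -51
k: (-5)·12 - (-12)·(-11) = -60 - 132 = -192
p × q = (-300, -51, -192)
|p × q| = √((-300)² + (-51)² + (-192)²) = √129465 ≈ 359.8125

359.812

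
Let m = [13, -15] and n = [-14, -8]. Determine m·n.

m · n = 13·(-14) + (-15)·(-8) = -182 + 120 = -62

-62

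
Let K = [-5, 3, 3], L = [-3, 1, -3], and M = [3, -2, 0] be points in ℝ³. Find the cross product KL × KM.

KL = (2, -2, -6)
KM = (8, -5, -3)
i: (-2)·(-3) - (-6)·(-5) = 6 - 30 = -24
j: (-6)·8 - 2·(-3) = -48 - (-6) = -42
k: 2·(-5) - (-2)·8 = -10 - (-16) = 6
KL × KM = (-24, -42, 6)

(-24, -42, 6)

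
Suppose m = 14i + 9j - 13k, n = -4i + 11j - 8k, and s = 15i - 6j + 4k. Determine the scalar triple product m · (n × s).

841

n × s:
i: 11·4 - (-8)·(-6) = 44 - 48 = -4
j: (-8)·15 - (-4)·4 = -120 - (-16) = -104
k: (-4)·(-6) - 11·15 = 24 - 165 = -141
n × s = (-4, -104, -141)
m · (n × s) = 14·(-4) + 9·(-104) + (-13)·(-141) = -56 - 936 + 1833 = 841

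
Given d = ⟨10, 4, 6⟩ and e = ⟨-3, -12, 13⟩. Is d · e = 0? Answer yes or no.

yes

d · e = 10·(-3) + 4·(-12) + 6·13 = -30 - 48 + 78 = 0
Zero, so the vectors are orthogonal.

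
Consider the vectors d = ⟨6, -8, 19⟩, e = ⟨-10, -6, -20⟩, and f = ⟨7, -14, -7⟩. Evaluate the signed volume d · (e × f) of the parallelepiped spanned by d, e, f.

e × f:
i: (-6)·(-7) - (-20)·(-14) = 42 - 280 = -238
j: (-20)·7 - (-10)·(-7) = -140 - 70 = -210
k: (-10)·(-14) - (-6)·7 = 140 - (-42) = 182
e × f = (-238, -210, 182)
d · (e × f) = 6·(-238) + (-8)·(-210) + 19·182 = -1428 + 1680 + 3458 = 3710

3710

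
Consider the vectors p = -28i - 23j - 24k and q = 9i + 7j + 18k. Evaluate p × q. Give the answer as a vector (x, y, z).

(-246, 288, 11)

i: (-23)·18 - (-24)·7 = -414 - (-168) = -246
j: (-24)·9 - (-28)·18 = -216 - (-504) = 288
k: (-28)·7 - (-23)·9 = -196 - (-207) = 11
p × q = (-246, 288, 11)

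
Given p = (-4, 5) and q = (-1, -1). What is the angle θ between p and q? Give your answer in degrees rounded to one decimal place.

96.3

p · q = (-4)·(-1) + 5·(-1) = 4 - 5 = -1
|p|² = 16 + 25 = 41,  |p| = √41 ≈ 6.403124
|q|² = 1 + 1 = 2,  |q| = √2 ≈ 1.414214
cos θ = -1 / (6.403124 · 1.414214) ≈ -0.11043
θ = arccos(-0.11043) ≈ 96.3°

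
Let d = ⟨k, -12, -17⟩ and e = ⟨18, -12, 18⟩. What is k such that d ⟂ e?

d · e = k·18 + (-12)·(-12) + (-17)·18 = -162 + 18k
Set equal to 0: 18k = 162, so k = 9.

9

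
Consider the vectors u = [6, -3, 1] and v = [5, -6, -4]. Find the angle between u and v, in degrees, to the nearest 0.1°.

u · v = 6·5 + (-3)·(-6) + 1·(-4) = 30 + 18 - 4 = 44
|u|² = 36 + 9 + 1 = 46,  |u| = √46 ≈ 6.782330
|v|² = 25 + 36 + 16 = 77,  |v| = √77 ≈ 8.774964
cos θ = 44 / (6.782330 · 8.774964) ≈ 0.73931
θ = arccos(0.73931) ≈ 42.3°

42.3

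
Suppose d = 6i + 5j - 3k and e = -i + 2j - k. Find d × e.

(1, 9, 17)

i: 5·(-1) - (-3)·2 = -5 - (-6) = 1
j: (-3)·(-1) - 6·(-1) = 3 - (-6) = 9
k: 6·2 - 5·(-1) = 12 - (-5) = 17
d × e = (1, 9, 17)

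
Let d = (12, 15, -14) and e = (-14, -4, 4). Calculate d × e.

(4, 148, 162)

i: 15·4 - (-14)·(-4) = 60 - 56 = 4
j: (-14)·(-14) - 12·4 = 196 - 48 = 148
k: 12·(-4) - 15·(-14) = -48 - (-210) = 162
d × e = (4, 148, 162)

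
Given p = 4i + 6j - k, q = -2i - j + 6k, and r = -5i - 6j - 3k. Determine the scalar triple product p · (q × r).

-67

q × r:
i: (-1)·(-3) - 6·(-6) = 3 - (-36) = 39
j: 6·(-5) - (-2)·(-3) = -30 - 6 = -36
k: (-2)·(-6) - (-1)·(-5) = 12 - 5 = 7
q × r = (39, -36, 7)
p · (q × r) = 4·39 + 6·(-36) + (-1)·7 = 156 - 216 - 7 = -67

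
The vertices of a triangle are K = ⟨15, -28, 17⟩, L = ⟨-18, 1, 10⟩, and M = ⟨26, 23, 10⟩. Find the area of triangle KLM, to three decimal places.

1015.700

KL = (-33, 29, -7),  KM = (11, 51, -7)
i: 29·(-7) - (-7)·51 = -203 - (-357) = 154
j: (-7)·11 - (-33)·(-7) = -77 - 231 = -308
k: (-33)·51 - 29·11 = -1683 - 319 = -2002
KL × KM = (154, -308, -2002)
|KL × KM| = √4126584 ≈ 2031.3995
area = ½ · 2031.3995 ≈ 1015.700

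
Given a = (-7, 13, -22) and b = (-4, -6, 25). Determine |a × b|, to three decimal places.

339.491

i: 13·25 - (-22)·(-6) = 325 - 132 = 193
j: (-22)·(-4) - (-7)·25 = 88 - (-175) = 263
k: (-7)·(-6) - 13·(-4) = 42 - (-52) = 94
a × b = (193, 263, 94)
|a × b| = √(193² + 263² + 94²) = √115254 ≈ 339.4908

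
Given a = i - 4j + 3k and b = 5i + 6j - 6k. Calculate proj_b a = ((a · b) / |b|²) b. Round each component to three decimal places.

a · b = 1·5 + (-4)·6 + 3·(-6) = 5 - 24 - 18 = -37
|b|² = 25 + 36 + 36 = 97
proj_b a = (-37/97) · (5, 6, -6) ≈ (-1.907, -2.289, 2.289)

(-1.907, -2.289, 2.289)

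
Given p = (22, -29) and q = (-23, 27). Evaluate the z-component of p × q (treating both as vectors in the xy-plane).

22·27 - (-29)·(-23) = 594 - 667 = -73

-73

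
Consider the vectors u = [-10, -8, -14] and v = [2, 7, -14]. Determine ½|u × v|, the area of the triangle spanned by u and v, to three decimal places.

137.150

i: (-8)·(-14) - (-14)·7 = 112 - (-98) = 210
j: (-14)·2 - (-10)·(-14) = -28 - 140 = -168
k: (-10)·7 - (-8)·2 = -70 - (-16) = -54
u × v = (210, -168, -54)
|u × v| = √(210² + (-168)² + (-54)²) = √75240 ≈ 274.2991
area = ½ · 274.2991 ≈ 137.150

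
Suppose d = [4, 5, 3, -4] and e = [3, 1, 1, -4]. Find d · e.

36

d · e = 4·3 + 5·1 + 3·1 + (-4)·(-4) = 12 + 5 + 3 + 16 = 36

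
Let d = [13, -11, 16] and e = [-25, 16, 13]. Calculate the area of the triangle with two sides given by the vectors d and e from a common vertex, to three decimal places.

i: (-11)·13 - 16·16 = -143 - 256 = -399
j: 16·(-25) - 13·13 = -400 - 169 = -569
k: 13·16 - (-11)·(-25) = 208 - 275 = -67
d × e = (-399, -569, -67)
|d × e| = √((-399)² + (-569)² + (-67)²) = √487451 ≈ 698.1769
area = ½ · 698.1769 ≈ 349.088

349.088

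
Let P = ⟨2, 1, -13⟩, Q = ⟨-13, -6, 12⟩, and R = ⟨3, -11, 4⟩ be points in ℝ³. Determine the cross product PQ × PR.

(181, 280, 187)

PQ = (-15, -7, 25)
PR = (1, -12, 17)
i: (-7)·17 - 25·(-12) = -119 - (-300) = 181
j: 25·1 - (-15)·17 = 25 - (-255) = 280
k: (-15)·(-12) - (-7)·1 = 180 - (-7) = 187
PQ × PR = (181, 280, 187)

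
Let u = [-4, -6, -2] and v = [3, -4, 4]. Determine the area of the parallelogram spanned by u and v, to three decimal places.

47.749

i: (-6)·4 - (-2)·(-4) = -24 - 8 = -32
j: (-2)·3 - (-4)·4 = -6 - (-16) = 10
k: (-4)·(-4) - (-6)·3 = 16 - (-18) = 34
u × v = (-32, 10, 34)
|u × v| = √((-32)² + 10² + 34²) = √2280 ≈ 47.7493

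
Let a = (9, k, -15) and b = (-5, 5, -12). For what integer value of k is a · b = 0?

a · b = 9·(-5) + k·5 + (-15)·(-12) = 135 + 5k
Set equal to 0: 5k = -135, so k = -27.

-27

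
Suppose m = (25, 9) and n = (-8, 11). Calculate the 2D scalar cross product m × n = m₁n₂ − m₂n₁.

347

25·11 - 9·(-8) = 275 - (-72) = 347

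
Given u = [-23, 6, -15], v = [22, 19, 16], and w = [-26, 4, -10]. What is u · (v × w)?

v × w:
i: 19·(-10) - 16·4 = -190 - 64 = -254
j: 16·(-26) - 22·(-10) = -416 - (-220) = -196
k: 22·4 - 19·(-26) = 88 - (-494) = 582
v × w = (-254, -196, 582)
u · (v × w) = (-23)·(-254) + 6·(-196) + (-15)·582 = 5842 - 1176 - 8730 = -4064

-4064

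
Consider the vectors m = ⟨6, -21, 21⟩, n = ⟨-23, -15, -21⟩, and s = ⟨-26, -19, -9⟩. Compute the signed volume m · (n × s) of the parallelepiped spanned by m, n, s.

n × s:
i: (-15)·(-9) - (-21)·(-19) = 135 - 399 = -264
j: (-21)·(-26) - (-23)·(-9) = 546 - 207 = 339
k: (-23)·(-19) - (-15)·(-26) = 437 - 390 = 47
n × s = (-264, 339, 47)
m · (n × s) = 6·(-264) + (-21)·339 + 21·47 = -1584 - 7119 + 987 = -7716

-7716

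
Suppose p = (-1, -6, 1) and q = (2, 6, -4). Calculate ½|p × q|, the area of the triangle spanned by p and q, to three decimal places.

i: (-6)·(-4) - 1·6 = 24 - 6 = 18
j: 1·2 - (-1)·(-4) = 2 - 4 = -2
k: (-1)·6 - (-6)·2 = -6 - (-12) = 6
p × q = (18, -2, 6)
|p × q| = √(18² + (-2)² + 6²) = √364 ≈ 19.0788
area = ½ · 19.0788 ≈ 9.539

9.539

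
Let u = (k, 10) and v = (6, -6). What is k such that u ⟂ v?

u · v = k·6 + 10·(-6) = -60 + 6k
Set equal to 0: 6k = 60, so k = 10.

10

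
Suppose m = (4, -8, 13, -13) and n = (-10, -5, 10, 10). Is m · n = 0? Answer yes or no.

m · n = 4·(-10) + (-8)·(-5) + 13·10 + (-13)·10 = -40 + 40 + 130 - 130 = 0
Zero, so the vectors are orthogonal.

yes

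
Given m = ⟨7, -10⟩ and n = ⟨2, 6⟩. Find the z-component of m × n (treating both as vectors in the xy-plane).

7·6 - (-10)·2 = 42 - (-20) = 62

62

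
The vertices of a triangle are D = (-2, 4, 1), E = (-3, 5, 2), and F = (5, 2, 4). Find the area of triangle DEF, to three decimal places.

DE = (-1, 1, 1),  DF = (7, -2, 3)
i: 1·3 - 1·(-2) = 3 - (-2) = 5
j: 1·7 - (-1)·3 = 7 - (-3) = 10
k: (-1)·(-2) - 1·7 = 2 - 7 = -5
DE × DF = (5, 10, -5)
|DE × DF| = √150 ≈ 12.2474
area = ½ · 12.2474 ≈ 6.124

6.124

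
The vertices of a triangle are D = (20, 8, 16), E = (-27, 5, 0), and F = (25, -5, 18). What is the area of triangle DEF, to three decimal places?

DE = (-47, -3, -16),  DF = (5, -13, 2)
i: (-3)·2 - (-16)·(-13) = -6 - 208 = -214
j: (-16)·5 - (-47)·2 = -80 - (-94) = 14
k: (-47)·(-13) - (-3)·5 = 611 - (-15) = 626
DE × DF = (-214, 14, 626)
|DE × DF| = √437868 ≈ 661.7160
area = ½ · 661.7160 ≈ 330.858

330.858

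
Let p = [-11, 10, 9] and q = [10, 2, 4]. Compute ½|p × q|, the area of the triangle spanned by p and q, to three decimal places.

i: 10·4 - 9·2 = 40 - 18 = 22
j: 9·10 - (-11)·4 = 90 - (-44) = 134
k: (-11)·2 - 10·10 = -22 - 100 = -122
p × q = (22, 134, -122)
|p × q| = √(22² + 134² + (-122)²) = √33324 ≈ 182.5486
area = ½ · 182.5486 ≈ 91.274

91.274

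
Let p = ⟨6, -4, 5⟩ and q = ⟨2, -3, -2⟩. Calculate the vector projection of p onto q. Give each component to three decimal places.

p · q = 6·2 + (-4)·(-3) + 5·(-2) = 12 + 12 - 10 = 14
|q|² = 4 + 9 + 4 = 17
proj_q p = (14/17) · (2, -3, -2) ≈ (1.647, -2.471, -1.647)

(1.647, -2.471, -1.647)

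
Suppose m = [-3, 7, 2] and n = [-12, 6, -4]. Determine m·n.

70

m · n = (-3)·(-12) + 7·6 + 2·(-4) = 36 + 42 - 8 = 70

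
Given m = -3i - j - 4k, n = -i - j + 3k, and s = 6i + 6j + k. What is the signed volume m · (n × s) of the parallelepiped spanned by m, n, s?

38

n × s:
i: (-1)·1 - 3·6 = -1 - 18 = -19
j: 3·6 - (-1)·1 = 18 - (-1) = 19
k: (-1)·6 - (-1)·6 = -6 - (-6) = 0
n × s = (-19, 19, 0)
m · (n × s) = (-3)·(-19) + (-1)·19 + (-4)·0 = 57 - 19 + 0 = 38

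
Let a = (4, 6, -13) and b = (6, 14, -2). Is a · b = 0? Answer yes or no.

a · b = 4·6 + 6·14 + (-13)·(-2) = 24 + 84 + 26 = 134
Nonzero, so the vectors are not orthogonal.

no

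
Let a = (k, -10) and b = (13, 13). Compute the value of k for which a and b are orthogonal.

10

a · b = k·13 + (-10)·13 = -130 + 13k
Set equal to 0: 13k = 130, so k = 10.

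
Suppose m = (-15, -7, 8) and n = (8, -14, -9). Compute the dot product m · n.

-94

m · n = (-15)·8 + (-7)·(-14) + 8·(-9) = -120 + 98 - 72 = -94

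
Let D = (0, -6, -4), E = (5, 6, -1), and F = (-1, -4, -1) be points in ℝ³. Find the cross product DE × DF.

DE = (5, 12, 3)
DF = (-1, 2, 3)
i: 12·3 - 3·2 = 36 - 6 = 30
j: 3·(-1) - 5·3 = -3 - 15 = -18
k: 5·2 - 12·(-1) = 10 - (-12) = 22
DE × DF = (30, -18, 22)

(30, -18, 22)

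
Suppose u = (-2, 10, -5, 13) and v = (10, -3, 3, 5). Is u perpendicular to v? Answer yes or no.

yes

u · v = (-2)·10 + 10·(-3) + (-5)·3 + 13·5 = -20 - 30 - 15 + 65 = 0
Zero, so the vectors are orthogonal.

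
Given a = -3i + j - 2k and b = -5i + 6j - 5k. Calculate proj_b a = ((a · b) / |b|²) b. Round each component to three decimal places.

(-1.802, 2.163, -1.802)

a · b = (-3)·(-5) + 1·6 + (-2)·(-5) = 15 + 6 + 10 = 31
|b|² = 25 + 36 + 25 = 86
proj_b a = (31/86) · (-5, 6, -5) ≈ (-1.802, 2.163, -1.802)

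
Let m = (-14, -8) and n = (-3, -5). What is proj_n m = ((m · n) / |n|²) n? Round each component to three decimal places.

(-7.235, -12.059)

m · n = (-14)·(-3) + (-8)·(-5) = 42 + 40 = 82
|n|² = 9 + 25 = 34
proj_n m = (82/34) · (-3, -5) ≈ (-7.235, -12.059)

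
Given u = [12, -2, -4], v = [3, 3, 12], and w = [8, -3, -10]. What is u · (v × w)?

v × w:
i: 3·(-10) - 12·(-3) = -30 - (-36) = 6
j: 12·8 - 3·(-10) = 96 - (-30) = 126
k: 3·(-3) - 3·8 = -9 - 24 = -33
v × w = (6, 126, -33)
u · (v × w) = 12·6 + (-2)·126 + (-4)·(-33) = 72 - 252 + 132 = -48

-48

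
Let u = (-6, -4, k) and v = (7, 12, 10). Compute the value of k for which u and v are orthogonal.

9

u · v = (-6)·7 + (-4)·12 + k·10 = -90 + 10k
Set equal to 0: 10k = 90, so k = 9.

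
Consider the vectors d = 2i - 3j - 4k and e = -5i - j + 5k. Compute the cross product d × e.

(-19, 10, -17)

i: (-3)·5 - (-4)·(-1) = -15 - 4 = -19
j: (-4)·(-5) - 2·5 = 20 - 10 = 10
k: 2·(-1) - (-3)·(-5) = -2 - 15 = -17
d × e = (-19, 10, -17)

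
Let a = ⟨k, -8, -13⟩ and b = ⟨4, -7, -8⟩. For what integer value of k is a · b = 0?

-40

a · b = k·4 + (-8)·(-7) + (-13)·(-8) = 160 + 4k
Set equal to 0: 4k = -160, so k = -40.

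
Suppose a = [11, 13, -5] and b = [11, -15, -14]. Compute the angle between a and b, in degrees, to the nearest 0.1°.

a · b = 11·11 + 13·(-15) + (-5)·(-14) = 121 - 195 + 70 = -4
|a|² = 121 + 169 + 25 = 315,  |a| = √315 ≈ 17.748239
|b|² = 121 + 225 + 196 = 542,  |b| = √542 ≈ 23.280893
cos θ = -4 / (17.748239 · 23.280893) ≈ -0.00968
θ = arccos(-0.00968) ≈ 90.6°

90.6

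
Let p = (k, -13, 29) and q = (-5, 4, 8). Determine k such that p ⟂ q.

36

p · q = k·(-5) + (-13)·4 + 29·8 = 180 - 5k
Set equal to 0: -5k = -180, so k = 36.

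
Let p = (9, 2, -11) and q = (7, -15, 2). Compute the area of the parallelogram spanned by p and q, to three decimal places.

i: 2·2 - (-11)·(-15) = 4 - 165 = -161
j: (-11)·7 - 9·2 = -77 - 18 = -95
k: 9·(-15) - 2·7 = -135 - 14 = -149
p × q = (-161, -95, -149)
|p × q| = √((-161)² + (-95)² + (-149)²) = √57147 ≈ 239.0544

239.054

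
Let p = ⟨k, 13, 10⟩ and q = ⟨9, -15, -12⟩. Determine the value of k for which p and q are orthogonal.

p · q = k·9 + 13·(-15) + 10·(-12) = -315 + 9k
Set equal to 0: 9k = 315, so k = 35.

35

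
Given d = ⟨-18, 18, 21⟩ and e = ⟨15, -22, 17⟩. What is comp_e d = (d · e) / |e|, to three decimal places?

d · e = (-18)·15 + 18·(-22) + 21·17 = -270 - 396 + 357 = -309
|e| = √(225 + 484 + 289) = √998 ≈ 31.5911
comp_e d = -309 / √998 ≈ -9.781

-9.781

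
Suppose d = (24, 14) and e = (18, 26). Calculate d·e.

d · e = 24·18 + 14·26 = 432 + 364 = 796

796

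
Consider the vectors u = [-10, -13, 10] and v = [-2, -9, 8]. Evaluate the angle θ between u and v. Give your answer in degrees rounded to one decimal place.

u · v = (-10)·(-2) + (-13)·(-9) + 10·8 = 20 + 117 + 80 = 217
|u|² = 100 + 169 + 100 = 369,  |u| = √369 ≈ 19.209373
|v|² = 4 + 81 + 64 = 149,  |v| = √149 ≈ 12.206556
cos θ = 217 / (19.209373 · 12.206556) ≈ 0.92545
θ = arccos(0.92545) ≈ 22.3°

22.3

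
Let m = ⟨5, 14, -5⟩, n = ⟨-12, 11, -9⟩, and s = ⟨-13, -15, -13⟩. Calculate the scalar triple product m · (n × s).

n × s:
i: 11·(-13) - (-9)·(-15) = -143 - 135 = -278
j: (-9)·(-13) - (-12)·(-13) = 117 - 156 = -39
k: (-12)·(-15) - 11·(-13) = 180 - (-143) = 323
n × s = (-278, -39, 323)
m · (n × s) = 5·(-278) + 14·(-39) + (-5)·323 = -1390 - 546 - 1615 = -3551

-3551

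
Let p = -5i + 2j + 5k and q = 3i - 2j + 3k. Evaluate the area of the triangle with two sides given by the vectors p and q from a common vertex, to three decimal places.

17.117

i: 2·3 - 5·(-2) = 6 - (-10) = 16
j: 5·3 - (-5)·3 = 15 - (-15) = 30
k: (-5)·(-2) - 2·3 = 10 - 6 = 4
p × q = (16, 30, 4)
|p × q| = √(16² + 30² + 4²) = √1172 ≈ 34.2345
area = ½ · 34.2345 ≈ 17.117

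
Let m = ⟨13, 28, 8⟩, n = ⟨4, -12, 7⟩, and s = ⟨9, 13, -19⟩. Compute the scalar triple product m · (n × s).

6953

n × s:
i: (-12)·(-19) - 7·13 = 228 - 91 = 137
j: 7·9 - 4·(-19) = 63 - (-76) = 139
k: 4·13 - (-12)·9 = 52 - (-108) = 160
n × s = (137, 139, 160)
m · (n × s) = 13·137 + 28·139 + 8·160 = 1781 + 3892 + 1280 = 6953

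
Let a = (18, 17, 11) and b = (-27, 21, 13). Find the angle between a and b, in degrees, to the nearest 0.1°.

89.2

a · b = 18·(-27) + 17·21 + 11·13 = -486 + 357 + 143 = 14
|a|² = 324 + 289 + 121 = 734,  |a| = √734 ≈ 27.092434
|b|² = 729 + 441 + 169 = 1339,  |b| = √1339 ≈ 36.592349
cos θ = 14 / (27.092434 · 36.592349) ≈ 0.01412
θ = arccos(0.01412) ≈ 89.2°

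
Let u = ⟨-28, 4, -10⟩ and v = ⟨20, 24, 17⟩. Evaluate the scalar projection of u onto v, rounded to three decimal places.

-17.826

u · v = (-28)·20 + 4·24 + (-10)·17 = -560 + 96 - 170 = -634
|v| = √(400 + 576 + 289) = √1265 ≈ 35.5668
comp_v u = -634 / √1265 ≈ -17.826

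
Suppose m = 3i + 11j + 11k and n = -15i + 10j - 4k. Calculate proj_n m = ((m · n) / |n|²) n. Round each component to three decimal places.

m · n = 3·(-15) + 11·10 + 11·(-4) = -45 + 110 - 44 = 21
|n|² = 225 + 100 + 16 = 341
proj_n m = (21/341) · (-15, 10, -4) ≈ (-0.924, 0.616, -0.246)

(-0.924, 0.616, -0.246)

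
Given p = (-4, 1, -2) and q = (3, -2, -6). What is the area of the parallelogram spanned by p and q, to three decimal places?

32.016

i: 1·(-6) - (-2)·(-2) = -6 - 4 = -10
j: (-2)·3 - (-4)·(-6) = -6 - 24 = -30
k: (-4)·(-2) - 1·3 = 8 - 3 = 5
p × q = (-10, -30, 5)
|p × q| = √((-10)² + (-30)² + 5²) = √1025 ≈ 32.0156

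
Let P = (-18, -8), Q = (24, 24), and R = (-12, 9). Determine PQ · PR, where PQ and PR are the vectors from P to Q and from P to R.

PQ = Q − P = (42, 32)
PR = R − P = (6, 17)
PQ · PR = 42·6 + 32·17 = 252 + 544 = 796

796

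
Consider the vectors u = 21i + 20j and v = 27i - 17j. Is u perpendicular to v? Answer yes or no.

u · v = 21·27 + 20·(-17) = 567 - 340 = 227
Nonzero, so the vectors are not orthogonal.

no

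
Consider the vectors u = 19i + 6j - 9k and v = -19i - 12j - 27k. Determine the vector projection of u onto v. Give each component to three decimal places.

(2.925, 1.848, 4.157)

u · v = 19·(-19) + 6·(-12) + (-9)·(-27) = -361 - 72 + 243 = -190
|v|² = 361 + 144 + 729 = 1234
proj_v u = (-190/1234) · (-19, -12, -27) ≈ (2.925, 1.848, 4.157)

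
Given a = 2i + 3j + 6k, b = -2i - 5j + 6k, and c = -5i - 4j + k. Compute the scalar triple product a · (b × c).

-148

b × c:
i: (-5)·1 - 6·(-4) = -5 - (-24) = 19
j: 6·(-5) - (-2)·1 = -30 - (-2) = -28
k: (-2)·(-4) - (-5)·(-5) = 8 - 25 = -17
b × c = (19, -28, -17)
a · (b × c) = 2·19 + 3·(-28) + 6·(-17) = 38 - 84 - 102 = -148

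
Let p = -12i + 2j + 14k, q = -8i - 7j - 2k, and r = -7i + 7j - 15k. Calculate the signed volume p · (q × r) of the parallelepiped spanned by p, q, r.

q × r:
i: (-7)·(-15) - (-2)·7 = 105 - (-14) = 119
j: (-2)·(-7) - (-8)·(-15) = 14 - 120 = -106
k: (-8)·7 - (-7)·(-7) = -56 - 49 = -105
q × r = (119, -106, -105)
p · (q × r) = (-12)·119 + 2·(-106) + 14·(-105) = -1428 - 212 - 1470 = -3110

-3110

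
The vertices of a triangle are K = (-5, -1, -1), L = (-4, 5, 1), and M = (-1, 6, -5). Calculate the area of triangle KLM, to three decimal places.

21.662

KL = (1, 6, 2),  KM = (4, 7, -4)
i: 6·(-4) - 2·7 = -24 - 14 = -38
j: 2·4 - 1·(-4) = 8 - (-4) = 12
k: 1·7 - 6·4 = 7 - 24 = -17
KL × KM = (-38, 12, -17)
|KL × KM| = √1877 ≈ 43.3244
area = ½ · 43.3244 ≈ 21.662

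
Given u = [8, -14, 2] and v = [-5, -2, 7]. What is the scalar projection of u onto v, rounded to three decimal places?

0.226

u · v = 8·(-5) + (-14)·(-2) + 2·7 = -40 + 28 + 14 = 2
|v| = √(25 + 4 + 49) = √78 ≈ 8.8318
comp_v u = 2 / √78 ≈ 0.226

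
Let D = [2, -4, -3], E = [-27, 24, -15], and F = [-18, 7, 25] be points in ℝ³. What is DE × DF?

(916, 1052, 241)

DE = (-29, 28, -12)
DF = (-20, 11, 28)
i: 28·28 - (-12)·11 = 784 - (-132) = 916
j: (-12)·(-20) - (-29)·28 = 240 - (-812) = 1052
k: (-29)·11 - 28·(-20) = -319 - (-560) = 241
DE × DF = (916, 1052, 241)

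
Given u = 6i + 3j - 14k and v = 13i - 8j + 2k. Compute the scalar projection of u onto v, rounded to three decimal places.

1.689

u · v = 6·13 + 3·(-8) + (-14)·2 = 78 - 24 - 28 = 26
|v| = √(169 + 64 + 4) = √237 ≈ 15.3948
comp_v u = 26 / √237 ≈ 1.689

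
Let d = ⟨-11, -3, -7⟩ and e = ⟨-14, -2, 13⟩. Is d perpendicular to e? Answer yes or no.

no

d · e = (-11)·(-14) + (-3)·(-2) + (-7)·13 = 154 + 6 - 91 = 69
Nonzero, so the vectors are not orthogonal.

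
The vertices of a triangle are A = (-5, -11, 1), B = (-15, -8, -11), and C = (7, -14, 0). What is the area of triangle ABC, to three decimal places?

79.487

AB = (-10, 3, -12),  AC = (12, -3, -1)
i: 3·(-1) - (-12)·(-3) = -3 - 36 = -39
j: (-12)·12 - (-10)·(-1) = -144 - 10 = -154
k: (-10)·(-3) - 3·12 = 30 - 36 = -6
AB × AC = (-39, -154, -6)
|AB × AC| = √25273 ≈ 158.9748
area = ½ · 158.9748 ≈ 79.487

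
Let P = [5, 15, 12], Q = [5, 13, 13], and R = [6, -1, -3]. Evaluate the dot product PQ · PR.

PQ = Q − P = (0, -2, 1)
PR = R − P = (1, -16, -15)
PQ · PR = 0·1 + (-2)·(-16) + 1·(-15) = 0 + 32 - 15 = 17

17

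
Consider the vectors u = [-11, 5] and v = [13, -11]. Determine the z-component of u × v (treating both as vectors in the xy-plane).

56

(-11)·(-11) - 5·13 = 121 - 65 = 56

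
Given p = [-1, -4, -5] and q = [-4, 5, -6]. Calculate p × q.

(49, 14, -21)

i: (-4)·(-6) - (-5)·5 = 24 - (-25) = 49
j: (-5)·(-4) - (-1)·(-6) = 20 - 6 = 14
k: (-1)·5 - (-4)·(-4) = -5 - 16 = -21
p × q = (49, 14, -21)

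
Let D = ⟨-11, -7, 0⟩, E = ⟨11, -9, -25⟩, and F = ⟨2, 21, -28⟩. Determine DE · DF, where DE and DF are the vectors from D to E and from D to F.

930

DE = E − D = (22, -2, -25)
DF = F − D = (13, 28, -28)
DE · DF = 22·13 + (-2)·28 + (-25)·(-28) = 286 - 56 + 700 = 930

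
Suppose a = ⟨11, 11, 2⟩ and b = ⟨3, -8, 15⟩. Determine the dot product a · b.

-25

a · b = 11·3 + 11·(-8) + 2·15 = 33 - 88 + 30 = -25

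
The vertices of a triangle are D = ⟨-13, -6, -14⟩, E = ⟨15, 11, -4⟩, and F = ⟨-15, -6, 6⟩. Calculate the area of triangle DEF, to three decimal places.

DE = (28, 17, 10),  DF = (-2, 0, 20)
i: 17·20 - 10·0 = 340 - 0 = 340
j: 10·(-2) - 28·20 = -20 - 560 = -580
k: 28·0 - 17·(-2) = 0 - (-34) = 34
DE × DF = (340, -580, 34)
|DE × DF| = √453156 ≈ 673.1686
area = ½ · 673.1686 ≈ 336.584

336.584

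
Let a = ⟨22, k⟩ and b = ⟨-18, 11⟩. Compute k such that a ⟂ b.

36

a · b = 22·(-18) + k·11 = -396 + 11k
Set equal to 0: 11k = 396, so k = 36.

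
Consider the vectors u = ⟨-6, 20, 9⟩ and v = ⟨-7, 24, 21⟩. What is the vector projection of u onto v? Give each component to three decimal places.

(-4.669, 16.008, 14.007)

u · v = (-6)·(-7) + 20·24 + 9·21 = 42 + 480 + 189 = 711
|v|² = 49 + 576 + 441 = 1066
proj_v u = (711/1066) · (-7, 24, 21) ≈ (-4.669, 16.008, 14.007)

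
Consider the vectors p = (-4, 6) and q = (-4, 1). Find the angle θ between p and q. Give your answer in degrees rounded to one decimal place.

42.3

p · q = (-4)·(-4) + 6·1 = 16 + 6 = 22
|p|² = 16 + 36 = 52,  |p| = √52 ≈ 7.211103
|q|² = 16 + 1 = 17,  |q| = √17 ≈ 4.123106
cos θ = 22 / (7.211103 · 4.123106) ≈ 0.73994
θ = arccos(0.73994) ≈ 42.3°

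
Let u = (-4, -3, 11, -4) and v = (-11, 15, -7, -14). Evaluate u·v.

-22

u · v = (-4)·(-11) + (-3)·15 + 11·(-7) + (-4)·(-14) = 44 - 45 - 77 + 56 = -22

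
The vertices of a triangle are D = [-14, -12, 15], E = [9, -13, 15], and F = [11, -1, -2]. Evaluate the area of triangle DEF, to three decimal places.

240.028

DE = (23, -1, 0),  DF = (25, 11, -17)
i: (-1)·(-17) - 0·11 = 17 - 0 = 17
j: 0·25 - 23·(-17) = 0 - (-391) = 391
k: 23·11 - (-1)·25 = 253 - (-25) = 278
DE × DF = (17, 391, 278)
|DE × DF| = √230454 ≈ 480.0562
area = ½ · 480.0562 ≈ 240.028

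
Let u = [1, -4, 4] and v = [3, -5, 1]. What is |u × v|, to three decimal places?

20.640

i: (-4)·1 - 4·(-5) = -4 - (-20) = 16
j: 4·3 - 1·1 = 12 - 1 = 11
k: 1·(-5) - (-4)·3 = -5 - (-12) = 7
u × v = (16, 11, 7)
|u × v| = √(16² + 11² + 7²) = √426 ≈ 20.6398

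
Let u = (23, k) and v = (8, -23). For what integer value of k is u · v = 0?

8

u · v = 23·8 + k·(-23) = 184 - 23k
Set equal to 0: -23k = -184, so k = 8.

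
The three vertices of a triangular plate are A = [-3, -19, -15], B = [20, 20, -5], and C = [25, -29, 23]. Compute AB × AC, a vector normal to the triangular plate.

AB = (23, 39, 10)
AC = (28, -10, 38)
i: 39·38 - 10·(-10) = 1482 - (-100) = 1582
j: 10·28 - 23·38 = 280 - 874 = -594
k: 23·(-10) - 39·28 = -230 - 1092 = -1322
AB × AC = (1582, -594, -1322)

(1582, -594, -1322)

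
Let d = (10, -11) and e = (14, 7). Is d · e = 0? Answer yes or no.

no

d · e = 10·14 + (-11)·7 = 140 - 77 = 63
Nonzero, so the vectors are not orthogonal.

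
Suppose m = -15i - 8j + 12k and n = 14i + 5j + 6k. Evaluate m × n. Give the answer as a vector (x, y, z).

(-108, 258, 37)

i: (-8)·6 - 12·5 = -48 - 60 = -108
j: 12·14 - (-15)·6 = 168 - (-90) = 258
k: (-15)·5 - (-8)·14 = -75 - (-112) = 37
m × n = (-108, 258, 37)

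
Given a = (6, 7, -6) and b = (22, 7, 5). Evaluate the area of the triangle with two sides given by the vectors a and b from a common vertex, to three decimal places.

105.732

i: 7·5 - (-6)·7 = 35 - (-42) = 77
j: (-6)·22 - 6·5 = -132 - 30 = -162
k: 6·7 - 7·22 = 42 - 154 = -112
a × b = (77, -162, -112)
|a × b| = √(77² + (-162)² + (-112)²) = √44717 ≈ 211.4639
area = ½ · 211.4639 ≈ 105.732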